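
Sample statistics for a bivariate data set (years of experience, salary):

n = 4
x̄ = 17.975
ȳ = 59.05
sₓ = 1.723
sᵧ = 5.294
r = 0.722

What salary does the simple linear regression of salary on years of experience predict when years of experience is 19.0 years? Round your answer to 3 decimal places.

b = r · sᵧ/sₓ = 0.722 · 5.294/1.723 = 2.218380
a = ȳ − b·x̄ = 59.05 − 2.218380·17.975 = 19.174627
ŷ(19.0) = a + b·19.0 = 19.174627 + 2.218380·19 = 61.323839

61.324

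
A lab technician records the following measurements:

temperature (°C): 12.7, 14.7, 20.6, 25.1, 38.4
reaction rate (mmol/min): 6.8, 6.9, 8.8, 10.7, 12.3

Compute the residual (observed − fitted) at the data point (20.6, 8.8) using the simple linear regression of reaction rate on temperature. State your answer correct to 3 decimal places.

0.086

n = 5, Σx = 111.5, Σy = 45.5, Σxy = 1109.96, Σx² = 2906.31
Sxx = Σx² − (Σx)²/n = 2906.31 − 2486.45 = 419.86
Sxy = Σxy − (Σx)(Σy)/n = 1109.96 − 1014.65 = 95.31
b = Sxy/Sxx = 95.31/419.86 = 0.227004
a = ȳ − b·x̄ = 9.1 − 0.227004·22.3 = 4.037805
ŷ(20.6) = 4.037805 + 0.227004·20.6 = 8.714093
residual = y − ŷ = 8.8 − 8.714093 = 0.085907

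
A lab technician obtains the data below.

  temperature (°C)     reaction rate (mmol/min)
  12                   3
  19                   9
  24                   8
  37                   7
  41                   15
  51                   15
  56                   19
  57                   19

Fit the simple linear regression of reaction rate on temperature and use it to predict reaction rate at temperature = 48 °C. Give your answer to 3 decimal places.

15.298

n = 8, Σx = 297, Σy = 95, Σxy = 4185, Σx² = 13117
Sxx = Σx² − (Σx)²/n = 13117 − 11026.125 = 2090.875
Sxy = Σxy − (Σx)(Σy)/n = 4185 − 3526.875 = 658.125
b = Sxy/Sxx = 658.125/2090.875 = 0.314761
a = ȳ − b·x̄ = 11.875 − 0.314761·37.125 = 0.189514
ŷ(48) = a + b·48 = 0.189514 + 0.314761·48 = 15.298021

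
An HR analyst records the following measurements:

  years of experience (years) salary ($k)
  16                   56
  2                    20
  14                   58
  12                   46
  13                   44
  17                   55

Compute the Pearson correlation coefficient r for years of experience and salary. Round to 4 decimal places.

n = 6, Σx = 74, Σy = 279, Σxy = 3807, Σx² = 1058, Σy² = 13977
Sxx = Σx² − (Σx)²/n = 1058 − 912.666667 = 145.333333
Sxy = Σxy − (Σx)(Σy)/n = 3807 − 3441 = 366
Syy = Σy² − (Σy)²/n = 13977 − 12973.5 = 1003.5
r = Sxy/√(Sxx·Syy) = 366/√(145842) = 366/381.892655 = 0.958384

0.9584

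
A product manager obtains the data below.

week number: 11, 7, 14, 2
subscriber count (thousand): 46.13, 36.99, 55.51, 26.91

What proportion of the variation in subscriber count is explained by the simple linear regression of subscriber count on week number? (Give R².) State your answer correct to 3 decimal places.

0.991

n = 4, Σx = 34, Σy = 165.54, Σxy = 1597.32, Σx² = 370, Σy² = 7301.7452
Sxx = Σx² − (Σx)²/n = 370 − 289 = 81
Sxy = Σxy − (Σx)(Σy)/n = 1597.32 − 1407.09 = 190.23
Syy = Σy² − (Σy)²/n = 7301.7452 − 6850.8729 = 450.8723
R² = Sxy²/(Sxx·Syy) = (190.23)²/(81·450.8723) = 0.990876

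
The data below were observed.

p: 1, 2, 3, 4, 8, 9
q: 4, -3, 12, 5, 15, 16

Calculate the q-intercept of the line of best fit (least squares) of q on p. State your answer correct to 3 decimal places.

n = 6, Σx = 27, Σy = 49, Σxy = 318, Σx² = 175
Sxx = Σx² − (Σx)²/n = 175 − 121.5 = 53.5
Sxy = Σxy − (Σx)(Σy)/n = 318 − 220.5 = 97.5
b = Sxy/Sxx = 97.5/53.5 = 1.822430
a = ȳ − b·x̄ = 8.166667 − 1.822430·4.5 = -0.034268

-0.034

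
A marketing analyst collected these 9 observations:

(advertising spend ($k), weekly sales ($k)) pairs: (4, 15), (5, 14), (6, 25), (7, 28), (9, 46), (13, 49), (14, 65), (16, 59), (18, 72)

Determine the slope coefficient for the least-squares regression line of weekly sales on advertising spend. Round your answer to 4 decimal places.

4.0846

n = 9, Σx = 92, Σy = 373, Σxy = 4677, Σx² = 1152
Sxx = Σx² − (Σx)²/n = 1152 − 940.444444 = 211.555556
Sxy = Σxy − (Σx)(Σy)/n = 4677 − 3812.888889 = 864.111111
b = Sxy/Sxx = 864.111111/211.555556 = 4.084559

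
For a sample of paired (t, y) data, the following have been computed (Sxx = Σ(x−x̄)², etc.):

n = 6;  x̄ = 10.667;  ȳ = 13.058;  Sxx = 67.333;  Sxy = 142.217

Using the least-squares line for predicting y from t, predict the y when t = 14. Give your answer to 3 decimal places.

b = Sxy/Sxx = 142.217/67.333 = 2.112144
a = ȳ − b·x̄ = 13.058 − 2.112144·10.667 = -9.472241
ŷ(14) = a + b·14 = -9.472241 + 2.112144·14 = 20.097776

20.098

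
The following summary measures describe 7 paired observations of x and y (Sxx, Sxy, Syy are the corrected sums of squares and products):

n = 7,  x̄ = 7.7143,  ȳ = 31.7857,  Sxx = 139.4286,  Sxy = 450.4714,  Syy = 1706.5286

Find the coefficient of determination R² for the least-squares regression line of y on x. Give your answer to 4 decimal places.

0.8528

R² = Sxy²/(Sxx·Syy) = (450.4714)²/(139.4286·1706.5286) = 0.852843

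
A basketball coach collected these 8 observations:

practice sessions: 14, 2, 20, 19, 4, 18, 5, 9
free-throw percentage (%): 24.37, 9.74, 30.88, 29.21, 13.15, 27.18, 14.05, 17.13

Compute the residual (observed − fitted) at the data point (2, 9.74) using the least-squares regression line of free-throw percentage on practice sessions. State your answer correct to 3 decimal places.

n = 8, Σx = 91, Σy = 165.71, Σxy = 2299.51, Σx² = 1407
Sxx = Σx² − (Σx)²/n = 1407 − 1035.125 = 371.875
Sxy = Σxy − (Σx)(Σy)/n = 2299.51 − 1884.95125 = 414.55875
b = Sxy/Sxx = 414.55875/371.875 = 1.114780
a = ȳ − b·x̄ = 20.71375 − 1.114780·11.375 = 8.033129
ŷ(2) = 8.033129 + 1.114780·2 = 10.262689
residual = y − ŷ = 9.74 − 10.262689 = -0.522689

-0.523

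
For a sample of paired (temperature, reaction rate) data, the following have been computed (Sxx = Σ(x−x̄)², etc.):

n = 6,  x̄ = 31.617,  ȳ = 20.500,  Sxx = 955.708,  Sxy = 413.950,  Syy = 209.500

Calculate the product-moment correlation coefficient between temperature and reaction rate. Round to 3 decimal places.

r = Sxy/√(Sxx·Syy) = 413.95/√(200220.826) = 413.95/447.460418 = 0.925110

0.925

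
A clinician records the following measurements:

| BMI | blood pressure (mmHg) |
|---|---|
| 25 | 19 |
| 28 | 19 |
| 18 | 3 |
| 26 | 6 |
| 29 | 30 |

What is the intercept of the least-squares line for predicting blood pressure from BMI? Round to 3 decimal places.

n = 5, Σx = 126, Σy = 77, Σxy = 2087, Σx² = 3250
Sxx = Σx² − (Σx)²/n = 3250 − 3175.2 = 74.8
Sxy = Σxy − (Σx)(Σy)/n = 2087 − 1940.4 = 146.6
b = Sxy/Sxx = 146.6/74.8 = 1.959893
a = ȳ − b·x̄ = 15.4 − 1.959893·25.2 = -33.989305

-33.989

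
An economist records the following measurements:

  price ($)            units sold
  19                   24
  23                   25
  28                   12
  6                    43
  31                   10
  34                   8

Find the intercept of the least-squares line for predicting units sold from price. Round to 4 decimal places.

n = 6, Σx = 141, Σy = 122, Σxy = 2207, Σx² = 3827
Sxx = Σx² − (Σx)²/n = 3827 − 3313.5 = 513.5
Sxy = Σxy − (Σx)(Σy)/n = 2207 − 2867 = -660
b = Sxy/Sxx = -660/513.5 = -1.285297
a = ȳ − b·x̄ = 20.333333 − (-1.285297)·23.5 = 50.537812

50.5378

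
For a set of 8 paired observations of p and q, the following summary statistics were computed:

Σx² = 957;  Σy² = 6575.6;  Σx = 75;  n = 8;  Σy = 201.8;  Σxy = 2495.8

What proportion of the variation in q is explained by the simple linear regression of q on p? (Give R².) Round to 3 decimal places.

0.967

Sxx = Σx² − (Σx)²/n = 957 − 703.125 = 253.875
Sxy = Σxy − (Σx)(Σy)/n = 2495.8 − 1891.875 = 603.925
Syy = Σy² − (Σy)²/n = 6575.6 − 5090.405 = 1485.195
R² = Sxy²/(Sxx·Syy) = (603.925)²/(253.875·1485.195) = 0.967303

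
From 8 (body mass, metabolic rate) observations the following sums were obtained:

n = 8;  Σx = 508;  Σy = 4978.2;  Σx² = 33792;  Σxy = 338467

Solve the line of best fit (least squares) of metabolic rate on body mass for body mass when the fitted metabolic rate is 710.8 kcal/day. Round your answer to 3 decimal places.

Sxx = Σx² − (Σx)²/n = 33792 − 32258 = 1534
Sxy = Σxy − (Σx)(Σy)/n = 338467 − 316115.7 = 22351.3
b = Sxy/Sxx = 22351.3/1534 = 14.570600
a = ȳ − b·x̄ = 622.275 − 14.570600·63.5 = -302.958083
Set a + b·x = 710.8: x = (710.8 − (-302.958083)) / 14.570600 = 69.575591

69.576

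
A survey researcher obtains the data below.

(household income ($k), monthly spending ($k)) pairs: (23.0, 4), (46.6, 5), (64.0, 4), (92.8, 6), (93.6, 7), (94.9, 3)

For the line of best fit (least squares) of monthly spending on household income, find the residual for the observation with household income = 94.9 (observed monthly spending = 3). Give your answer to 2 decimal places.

n = 6, Σx = 414.9, Σy = 29, Σxy = 2077.7, Σx² = 33175.37
Sxx = Σx² − (Σx)²/n = 33175.37 − 28690.335 = 4485.035
Sxy = Σxy − (Σx)(Σy)/n = 2077.7 − 2005.35 = 72.35
b = Sxy/Sxx = 72.35/4485.035 = 0.016131
a = ȳ − b·x̄ = 4.833333 − 0.016131·69.15 = 3.717845
ŷ(94.9) = 3.717845 + 0.016131·94.9 = 5.248717
residual = y − ŷ = 3 − 5.248717 = -2.248717

-2.25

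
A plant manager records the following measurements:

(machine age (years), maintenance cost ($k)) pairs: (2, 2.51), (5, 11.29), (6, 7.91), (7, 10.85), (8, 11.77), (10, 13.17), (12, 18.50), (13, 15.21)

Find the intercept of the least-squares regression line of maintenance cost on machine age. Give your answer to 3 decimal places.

2.089

n = 8, Σx = 63, Σy = 91.21, Σxy = 830.47, Σx² = 591
Sxx = Σx² − (Σx)²/n = 591 − 496.125 = 94.875
Sxy = Σxy − (Σx)(Σy)/n = 830.47 − 718.27875 = 112.19125
b = Sxy/Sxx = 112.19125/94.875 = 1.182516
a = ȳ − b·x̄ = 11.40125 − 1.182516·7.875 = 2.088933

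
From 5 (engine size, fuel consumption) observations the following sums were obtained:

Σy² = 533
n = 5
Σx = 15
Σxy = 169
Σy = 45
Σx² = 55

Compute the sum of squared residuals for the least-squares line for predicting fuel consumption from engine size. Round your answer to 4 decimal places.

12.4000

Sxx = Σx² − (Σx)²/n = 55 − 45 = 10
Sxy = Σxy − (Σx)(Σy)/n = 169 − 135 = 34
Syy = Σy² − (Σy)²/n = 533 − 405 = 128
b = Sxy/Sxx = 34/10 = 3.4
SSE = Syy − b·Sxy = 128 − 3.4·34 = 12.4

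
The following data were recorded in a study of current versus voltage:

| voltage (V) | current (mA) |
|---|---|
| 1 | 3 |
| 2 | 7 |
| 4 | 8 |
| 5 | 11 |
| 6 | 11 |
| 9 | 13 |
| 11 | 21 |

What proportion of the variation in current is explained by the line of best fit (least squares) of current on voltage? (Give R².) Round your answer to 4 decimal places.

0.9076

n = 7, Σx = 38, Σy = 74, Σxy = 518, Σx² = 284, Σy² = 974
Sxx = Σx² − (Σx)²/n = 284 − 206.285714 = 77.714286
Sxy = Σxy − (Σx)(Σy)/n = 518 − 401.714286 = 116.285714
Syy = Σy² − (Σy)²/n = 974 − 782.285714 = 191.714286
R² = Sxy²/(Sxx·Syy) = (116.285714)²/(77.714286·191.714286) = 0.907606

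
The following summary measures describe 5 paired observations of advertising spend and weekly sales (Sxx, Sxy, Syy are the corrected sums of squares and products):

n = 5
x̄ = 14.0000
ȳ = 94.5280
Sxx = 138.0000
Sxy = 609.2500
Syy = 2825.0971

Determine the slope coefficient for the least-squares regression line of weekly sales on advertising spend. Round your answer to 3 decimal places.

b = Sxy/Sxx = 609.25/138 = 4.414855

4.415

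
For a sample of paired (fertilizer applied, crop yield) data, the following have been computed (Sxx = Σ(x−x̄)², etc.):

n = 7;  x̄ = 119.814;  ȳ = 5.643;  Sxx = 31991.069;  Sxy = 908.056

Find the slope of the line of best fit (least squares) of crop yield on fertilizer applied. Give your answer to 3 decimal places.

b = Sxy/Sxx = 908.056/31991.069 = 0.028385

0.028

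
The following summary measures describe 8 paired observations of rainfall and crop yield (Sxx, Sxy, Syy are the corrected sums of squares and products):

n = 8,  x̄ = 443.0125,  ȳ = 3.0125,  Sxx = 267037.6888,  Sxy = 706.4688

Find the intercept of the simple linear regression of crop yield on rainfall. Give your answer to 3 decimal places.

b = Sxy/Sxx = 706.4688/267037.6888 = 0.002646
a = ȳ − b·x̄ = 3.0125 − 0.002646·443.0125 = 1.840476

1.840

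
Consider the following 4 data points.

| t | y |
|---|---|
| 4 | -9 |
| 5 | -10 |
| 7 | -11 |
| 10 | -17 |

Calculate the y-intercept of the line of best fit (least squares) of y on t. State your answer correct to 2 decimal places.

-3.24

n = 4, Σx = 26, Σy = -47, Σxy = -333, Σx² = 190
Sxx = Σx² − (Σx)²/n = 190 − 169 = 21
Sxy = Σxy − (Σx)(Σy)/n = -333 − (-305.5) = -27.5
b = Sxy/Sxx = -27.5/21 = -1.309524
a = ȳ − b·x̄ = -11.75 − (-1.309524)·6.5 = -3.238095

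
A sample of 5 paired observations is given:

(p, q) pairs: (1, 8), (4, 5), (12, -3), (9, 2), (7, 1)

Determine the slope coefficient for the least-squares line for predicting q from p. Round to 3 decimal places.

n = 5, Σx = 33, Σy = 13, Σxy = 17, Σx² = 291
Sxx = Σx² − (Σx)²/n = 291 − 217.8 = 73.2
Sxy = Σxy − (Σx)(Σy)/n = 17 − 85.8 = -68.8
b = Sxy/Sxx = -68.8/73.2 = -0.939891

-0.940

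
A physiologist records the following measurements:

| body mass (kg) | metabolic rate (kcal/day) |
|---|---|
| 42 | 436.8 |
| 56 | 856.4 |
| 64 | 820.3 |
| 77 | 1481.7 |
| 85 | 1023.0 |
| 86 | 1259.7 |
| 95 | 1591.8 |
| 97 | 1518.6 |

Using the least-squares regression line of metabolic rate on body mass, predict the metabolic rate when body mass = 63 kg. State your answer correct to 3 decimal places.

n = 8, Σx = 602, Σy = 8988.3, Σxy = 726708.5, Σx² = 47980
Sxx = Σx² − (Σx)²/n = 47980 − 45300.5 = 2679.5
Sxy = Σxy − (Σx)(Σy)/n = 726708.5 − 676369.575 = 50338.925
b = Sxy/Sxx = 50338.925/2679.5 = 18.786686
a = ȳ − b·x̄ = 1123.5375 − 18.786686·75.25 = -290.160618
ŷ(63) = a + b·63 = -290.160618 + 18.786686·63 = 893.400597

893.401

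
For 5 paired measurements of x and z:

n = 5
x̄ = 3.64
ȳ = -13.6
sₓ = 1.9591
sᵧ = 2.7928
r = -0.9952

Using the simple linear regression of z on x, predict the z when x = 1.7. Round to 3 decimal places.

-10.848

b = r · sᵧ/sₓ = -0.9952 · 2.7928/1.9591 = -1.418710
a = ȳ − b·x̄ = -13.6 − (-1.418710)·3.64 = -8.435896
ŷ(1.7) = a + b·1.7 = -8.435896 + (-1.418710)·1.7 = -10.847703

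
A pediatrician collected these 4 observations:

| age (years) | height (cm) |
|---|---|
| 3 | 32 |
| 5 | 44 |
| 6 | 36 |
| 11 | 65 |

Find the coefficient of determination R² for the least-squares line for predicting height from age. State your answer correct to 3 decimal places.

0.879

n = 4, Σx = 25, Σy = 177, Σxy = 1247, Σx² = 191, Σy² = 8481
Sxx = Σx² − (Σx)²/n = 191 − 156.25 = 34.75
Sxy = Σxy − (Σx)(Σy)/n = 1247 − 1106.25 = 140.75
Syy = Σy² − (Σy)²/n = 8481 − 7832.25 = 648.75
R² = Sxy²/(Sxx·Syy) = (140.75)²/(34.75·648.75) = 0.878749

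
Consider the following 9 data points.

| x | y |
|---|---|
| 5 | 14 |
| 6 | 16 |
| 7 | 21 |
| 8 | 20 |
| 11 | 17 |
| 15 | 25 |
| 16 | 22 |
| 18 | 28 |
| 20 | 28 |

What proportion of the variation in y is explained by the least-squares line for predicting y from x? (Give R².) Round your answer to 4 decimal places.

0.7848

n = 9, Σx = 106, Σy = 191, Σxy = 2451, Σx² = 1500, Σy² = 4259
Sxx = Σx² − (Σx)²/n = 1500 − 1248.444444 = 251.555556
Sxy = Σxy − (Σx)(Σy)/n = 2451 − 2249.555556 = 201.444444
Syy = Σy² − (Σy)²/n = 4259 − 4053.444444 = 205.555556
R² = Sxy²/(Sxx·Syy) = (201.444444)²/(251.555556·205.555556) = 0.784779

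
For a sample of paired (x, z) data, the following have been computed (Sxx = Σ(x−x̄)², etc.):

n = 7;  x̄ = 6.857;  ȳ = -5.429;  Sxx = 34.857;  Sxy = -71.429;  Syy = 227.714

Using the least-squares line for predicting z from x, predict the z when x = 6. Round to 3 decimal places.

b = Sxy/Sxx = -71.429/34.857 = -2.049201
a = ȳ − b·x̄ = -5.429 − (-2.049201)·6.857 = 8.622371
ŷ(6) = a + b·6 = 8.622371 + (-2.049201)·6 = -3.672835

-3.673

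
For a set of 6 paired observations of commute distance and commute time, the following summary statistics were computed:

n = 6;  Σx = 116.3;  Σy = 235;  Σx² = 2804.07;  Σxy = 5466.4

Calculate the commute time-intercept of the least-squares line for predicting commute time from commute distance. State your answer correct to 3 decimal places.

Sxx = Σx² − (Σx)²/n = 2804.07 − 2254.281667 = 549.788333
Sxy = Σxy − (Σx)(Σy)/n = 5466.4 − 4555.083333 = 911.316667
b = Sxy/Sxx = 911.316667/549.788333 = 1.657577
a = ȳ − b·x̄ = 39.166667 − 1.657577·19.383333 = 7.037293

7.037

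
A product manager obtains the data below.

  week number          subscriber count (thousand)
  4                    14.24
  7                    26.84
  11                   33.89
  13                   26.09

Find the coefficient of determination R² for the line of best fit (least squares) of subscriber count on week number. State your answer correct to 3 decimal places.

n = 4, Σx = 35, Σy = 101.06, Σxy = 956.8, Σx² = 355, Σy² = 2752.3834
Sxx = Σx² − (Σx)²/n = 355 − 306.25 = 48.75
Sxy = Σxy − (Σx)(Σy)/n = 956.8 − 884.275 = 72.525
Syy = Σy² − (Σy)²/n = 2752.3834 − 2553.2809 = 199.1025
R² = Sxy²/(Sxx·Syy) = (72.525)²/(48.75·199.1025) = 0.541906

0.542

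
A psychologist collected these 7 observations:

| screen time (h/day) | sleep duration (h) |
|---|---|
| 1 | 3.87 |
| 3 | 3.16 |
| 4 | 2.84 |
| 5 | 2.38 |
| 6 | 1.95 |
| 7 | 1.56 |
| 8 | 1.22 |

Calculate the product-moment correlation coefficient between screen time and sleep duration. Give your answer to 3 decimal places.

n = 7, Σx = 34, Σy = 16.98, Σxy = 68.99, Σx² = 200, Σy² = 46.417
Sxx = Σx² − (Σx)²/n = 200 − 165.142857 = 34.857143
Sxy = Σxy − (Σx)(Σy)/n = 68.99 − 82.474286 = -13.484286
Syy = Σy² − (Σy)²/n = 46.417 − 41.188629 = 5.228371
r = Sxy/√(Sxx·Syy) = -13.484286/√(182.246090) = -13.484286/13.499855 = -0.998847

-0.999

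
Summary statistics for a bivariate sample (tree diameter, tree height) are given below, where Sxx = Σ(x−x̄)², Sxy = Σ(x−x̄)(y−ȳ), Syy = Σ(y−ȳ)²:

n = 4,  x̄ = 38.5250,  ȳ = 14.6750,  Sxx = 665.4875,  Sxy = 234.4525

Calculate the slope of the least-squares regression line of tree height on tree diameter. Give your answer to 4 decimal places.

0.3523

b = Sxy/Sxx = 234.4525/665.4875 = 0.352302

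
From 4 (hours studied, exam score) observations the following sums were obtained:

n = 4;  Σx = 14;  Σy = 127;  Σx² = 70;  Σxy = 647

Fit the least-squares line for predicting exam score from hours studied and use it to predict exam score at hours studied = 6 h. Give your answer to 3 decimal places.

Sxx = Σx² − (Σx)²/n = 70 − 49 = 21
Sxy = Σxy − (Σx)(Σy)/n = 647 − 444.5 = 202.5
b = Sxy/Sxx = 202.5/21 = 9.642857
a = ȳ − b·x̄ = 31.75 − 9.642857·3.5 = -2
ŷ(6) = a + b·6 = -2 + 9.642857·6 = 55.857143

55.857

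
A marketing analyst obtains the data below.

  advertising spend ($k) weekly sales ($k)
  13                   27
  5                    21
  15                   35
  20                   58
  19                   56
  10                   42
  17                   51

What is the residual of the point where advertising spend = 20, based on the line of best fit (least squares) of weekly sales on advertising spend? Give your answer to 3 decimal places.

3.024

n = 7, Σx = 99, Σy = 290, Σxy = 4492, Σx² = 1569
Sxx = Σx² − (Σx)²/n = 1569 − 1400.142857 = 168.857143
Sxy = Σxy − (Σx)(Σy)/n = 4492 − 4101.428571 = 390.571429
b = Sxy/Sxx = 390.571429/168.857143 = 2.313029
a = ȳ − b·x̄ = 41.428571 − 2.313029·14.142857 = 8.715736
ŷ(20) = 8.715736 + 2.313029·20 = 54.976311
residual = y − ŷ = 58 − 54.976311 = 3.023689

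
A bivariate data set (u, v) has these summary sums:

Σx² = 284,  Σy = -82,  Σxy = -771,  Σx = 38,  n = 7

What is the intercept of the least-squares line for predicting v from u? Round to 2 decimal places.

Sxx = Σx² − (Σx)²/n = 284 − 206.285714 = 77.714286
Sxy = Σxy − (Σx)(Σy)/n = -771 − (-445.142857) = -325.857143
b = Sxy/Sxx = -325.857143/77.714286 = -4.193015
a = ȳ − b·x̄ = -11.714286 − (-4.193015)·5.428571 = 11.047794

11.05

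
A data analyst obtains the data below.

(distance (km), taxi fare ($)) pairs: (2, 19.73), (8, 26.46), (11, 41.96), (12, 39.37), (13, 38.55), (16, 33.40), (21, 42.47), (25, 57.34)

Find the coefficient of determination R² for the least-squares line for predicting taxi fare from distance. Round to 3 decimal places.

n = 8, Σx = 108, Σy = 299.28, Σxy = 4546.06, Σx² = 1824, Σy² = 12093.282
Sxx = Σx² − (Σx)²/n = 1824 − 1458 = 366
Sxy = Σxy − (Σx)(Σy)/n = 4546.06 − 4040.28 = 505.78
Syy = Σy² − (Σy)²/n = 12093.282 − 11196.0648 = 897.2172
R² = Sxy²/(Sxx·Syy) = (505.78)²/(366·897.2172) = 0.779013

0.779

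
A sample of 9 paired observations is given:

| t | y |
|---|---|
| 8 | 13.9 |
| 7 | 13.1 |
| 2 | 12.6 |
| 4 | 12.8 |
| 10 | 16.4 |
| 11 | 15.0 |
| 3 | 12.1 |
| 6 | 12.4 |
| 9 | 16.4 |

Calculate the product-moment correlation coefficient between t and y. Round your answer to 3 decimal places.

n = 9, Σx = 60, Σy = 124.7, Σxy = 866.6, Σx² = 480, Σy² = 1750.51
Sxx = Σx² − (Σx)²/n = 480 − 400 = 80
Sxy = Σxy − (Σx)(Σy)/n = 866.6 − 831.333333 = 35.266667
Syy = Σy² − (Σy)²/n = 1750.51 − 1727.787778 = 22.722222
r = Sxy/√(Sxx·Syy) = 35.266667/√(1817.777778) = 35.266667/42.635405 = 0.827169

0.827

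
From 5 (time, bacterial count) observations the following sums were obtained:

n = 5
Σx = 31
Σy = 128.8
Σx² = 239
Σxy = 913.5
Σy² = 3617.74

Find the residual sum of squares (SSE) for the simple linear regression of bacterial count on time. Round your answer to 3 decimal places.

Sxx = Σx² − (Σx)²/n = 239 − 192.2 = 46.8
Sxy = Σxy − (Σx)(Σy)/n = 913.5 − 798.56 = 114.94
Syy = Σy² − (Σy)²/n = 3617.74 − 3317.888 = 299.852
b = Sxy/Sxx = 114.94/46.8 = 2.455983
SSE = Syy − b·Sxy = 299.852 − 2.455983·114.94 = 17.561325

17.561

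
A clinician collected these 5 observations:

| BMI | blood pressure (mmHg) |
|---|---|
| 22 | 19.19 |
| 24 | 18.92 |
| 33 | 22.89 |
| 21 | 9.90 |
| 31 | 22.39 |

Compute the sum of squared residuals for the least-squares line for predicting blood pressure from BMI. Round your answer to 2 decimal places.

41.58

n = 5, Σx = 131, Σy = 93.29, Σxy = 2533.62, Σx² = 3551, Σy² = 1849.4967
Sxx = Σx² − (Σx)²/n = 3551 − 3432.2 = 118.8
Sxy = Σxy − (Σx)(Σy)/n = 2533.62 − 2444.198 = 89.422
Syy = Σy² − (Σy)²/n = 1849.4967 − 1740.60482 = 108.89188
b = Sxy/Sxx = 89.422/118.8 = 0.752710
SSE = Syy − b·Sxy = 108.89188 − 0.752710·89.422 = 41.583007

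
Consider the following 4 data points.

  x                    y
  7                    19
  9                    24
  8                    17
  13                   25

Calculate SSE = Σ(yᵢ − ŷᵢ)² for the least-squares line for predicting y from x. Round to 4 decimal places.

n = 4, Σx = 37, Σy = 85, Σxy = 810, Σx² = 363, Σy² = 1851
Sxx = Σx² − (Σx)²/n = 363 − 342.25 = 20.75
Sxy = Σxy − (Σx)(Σy)/n = 810 − 786.25 = 23.75
Syy = Σy² − (Σy)²/n = 1851 − 1806.25 = 44.75
b = Sxy/Sxx = 23.75/20.75 = 1.144578
SSE = Syy − b·Sxy = 44.75 − 1.144578·23.75 = 17.566265

17.5663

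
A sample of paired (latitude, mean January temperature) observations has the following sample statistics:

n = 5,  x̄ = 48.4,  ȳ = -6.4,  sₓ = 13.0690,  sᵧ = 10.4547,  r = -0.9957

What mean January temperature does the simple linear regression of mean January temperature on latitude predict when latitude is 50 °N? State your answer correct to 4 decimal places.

b = r · sᵧ/sₓ = -0.9957 · 10.4547/13.069 = -0.796522
a = ȳ − b·x̄ = -6.4 − (-0.796522)·48.4 = 32.151660
ŷ(50) = a + b·50 = 32.151660 + (-0.796522)·50 = -7.674435

-7.6744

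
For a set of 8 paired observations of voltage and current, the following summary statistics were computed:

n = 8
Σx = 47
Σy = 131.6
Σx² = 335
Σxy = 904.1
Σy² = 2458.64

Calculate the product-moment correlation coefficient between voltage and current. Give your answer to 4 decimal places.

Sxx = Σx² − (Σx)²/n = 335 − 276.125 = 58.875
Sxy = Σxy − (Σx)(Σy)/n = 904.1 − 773.15 = 130.95
Syy = Σy² − (Σy)²/n = 2458.64 − 2164.82 = 293.82
r = Sxy/√(Sxx·Syy) = 130.95/√(17298.6525) = 130.95/131.524342 = 0.995633

0.9956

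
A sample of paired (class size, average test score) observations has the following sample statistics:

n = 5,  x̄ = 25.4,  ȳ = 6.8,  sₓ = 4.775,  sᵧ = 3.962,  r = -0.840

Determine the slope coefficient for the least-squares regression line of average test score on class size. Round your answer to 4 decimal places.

-0.6970

b = r · sᵧ/sₓ = -0.84 · 3.962/4.775 = -0.696980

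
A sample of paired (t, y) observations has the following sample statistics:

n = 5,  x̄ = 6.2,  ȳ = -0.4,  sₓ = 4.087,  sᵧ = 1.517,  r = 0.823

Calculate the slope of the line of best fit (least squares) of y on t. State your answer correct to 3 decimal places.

0.305

b = r · sᵧ/sₓ = 0.823 · 1.517/4.087 = 0.305479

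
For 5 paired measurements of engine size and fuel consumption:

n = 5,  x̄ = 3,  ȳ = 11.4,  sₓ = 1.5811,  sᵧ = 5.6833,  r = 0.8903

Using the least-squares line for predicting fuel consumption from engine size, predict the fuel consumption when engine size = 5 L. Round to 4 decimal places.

b = r · sᵧ/sₓ = 0.8903 · 5.6833/1.5811 = 3.200204
a = ȳ − b·x̄ = 11.4 − 3.200204·3 = 1.799389
ŷ(5) = a + b·5 = 1.799389 + 3.200204·5 = 17.800407

17.8004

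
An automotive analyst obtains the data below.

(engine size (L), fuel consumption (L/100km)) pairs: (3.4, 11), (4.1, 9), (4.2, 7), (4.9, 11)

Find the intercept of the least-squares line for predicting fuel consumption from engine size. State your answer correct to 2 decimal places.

9.87

n = 4, Σx = 16.6, Σy = 38, Σxy = 157.6, Σx² = 70.02
Sxx = Σx² − (Σx)²/n = 70.02 − 68.89 = 1.13
Sxy = Σxy − (Σx)(Σy)/n = 157.6 − 157.7 = -0.1
b = Sxy/Sxx = -0.1/1.13 = -0.088496
a = ȳ − b·x̄ = 9.5 − (-0.088496)·4.15 = 9.867257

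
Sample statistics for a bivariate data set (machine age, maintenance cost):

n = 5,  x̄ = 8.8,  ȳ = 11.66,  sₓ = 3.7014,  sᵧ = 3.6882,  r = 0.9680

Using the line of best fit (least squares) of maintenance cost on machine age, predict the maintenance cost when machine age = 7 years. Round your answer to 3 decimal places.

b = r · sᵧ/sₓ = 0.968 · 3.6882/3.7014 = 0.964548
a = ȳ − b·x̄ = 11.66 − 0.964548·8.8 = 3.171978
ŷ(7) = a + b·7 = 3.171978 + 0.964548·7 = 9.923814

9.924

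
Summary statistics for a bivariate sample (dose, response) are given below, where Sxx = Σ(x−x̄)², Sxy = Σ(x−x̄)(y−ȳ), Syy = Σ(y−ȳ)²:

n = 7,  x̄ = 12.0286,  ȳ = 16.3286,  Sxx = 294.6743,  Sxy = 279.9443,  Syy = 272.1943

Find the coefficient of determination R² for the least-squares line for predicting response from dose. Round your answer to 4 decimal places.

R² = Sxy²/(Sxx·Syy) = (279.9443)²/(294.6743·272.1943) = 0.977062

0.9771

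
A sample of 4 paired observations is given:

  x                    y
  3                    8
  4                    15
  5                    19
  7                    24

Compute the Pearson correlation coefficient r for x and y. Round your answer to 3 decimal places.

n = 4, Σx = 19, Σy = 66, Σxy = 347, Σx² = 99, Σy² = 1226
Sxx = Σx² − (Σx)²/n = 99 − 90.25 = 8.75
Sxy = Σxy − (Σx)(Σy)/n = 347 − 313.5 = 33.5
Syy = Σy² − (Σy)²/n = 1226 − 1089 = 137
r = Sxy/√(Sxx·Syy) = 33.5/√(1198.75) = 33.5/34.622969 = 0.967566

0.968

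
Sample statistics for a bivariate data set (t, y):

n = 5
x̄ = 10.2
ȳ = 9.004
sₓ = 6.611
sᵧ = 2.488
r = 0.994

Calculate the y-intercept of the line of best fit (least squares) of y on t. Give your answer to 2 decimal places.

5.19

b = r · sᵧ/sₓ = 0.994 · 2.488/6.611 = 0.374084
a = ȳ − b·x̄ = 9.004 − 0.374084·10.2 = 5.188339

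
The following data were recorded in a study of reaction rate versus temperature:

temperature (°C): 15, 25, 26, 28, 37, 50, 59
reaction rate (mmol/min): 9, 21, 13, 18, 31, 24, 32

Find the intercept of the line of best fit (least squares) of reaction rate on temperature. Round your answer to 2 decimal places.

n = 7, Σx = 240, Σy = 148, Σxy = 5737, Σx² = 9660
Sxx = Σx² − (Σx)²/n = 9660 − 8228.571429 = 1431.428571
Sxy = Σxy − (Σx)(Σy)/n = 5737 − 5074.285714 = 662.714286
b = Sxy/Sxx = 662.714286/1431.428571 = 0.462974
a = ȳ − b·x̄ = 21.142857 − 0.462974·34.285714 = 5.269461

5.27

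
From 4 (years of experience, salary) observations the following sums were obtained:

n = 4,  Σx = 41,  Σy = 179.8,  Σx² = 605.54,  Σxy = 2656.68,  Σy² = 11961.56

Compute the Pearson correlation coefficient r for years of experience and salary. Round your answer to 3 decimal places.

Sxx = Σx² − (Σx)²/n = 605.54 − 420.25 = 185.29
Sxy = Σxy − (Σx)(Σy)/n = 2656.68 − 1842.95 = 813.73
Syy = Σy² − (Σy)²/n = 11961.56 − 8082.01 = 3879.55
r = Sxy/√(Sxx·Syy) = 813.73/√(718841.8195) = 813.73/847.845398 = 0.959762

0.960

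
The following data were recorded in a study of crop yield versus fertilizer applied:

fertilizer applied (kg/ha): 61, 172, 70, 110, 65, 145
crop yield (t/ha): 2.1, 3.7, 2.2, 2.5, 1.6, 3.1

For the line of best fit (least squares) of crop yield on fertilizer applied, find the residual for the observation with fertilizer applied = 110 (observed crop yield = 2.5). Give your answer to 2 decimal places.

-0.13

n = 6, Σx = 623, Σy = 15.2, Σxy = 1747, Σx² = 75555
Sxx = Σx² − (Σx)²/n = 75555 − 64688.166667 = 10866.833333
Sxy = Σxy − (Σx)(Σy)/n = 1747 − 1578.266667 = 168.733333
b = Sxy/Sxx = 168.733333/10866.833333 = 0.015527
a = ȳ − b·x̄ = 2.533333 − 0.015527·103.833333 = 0.921075
ŷ(110) = 0.921075 + 0.015527·110 = 2.629085
residual = y − ŷ = 2.5 − 2.629085 = -0.129085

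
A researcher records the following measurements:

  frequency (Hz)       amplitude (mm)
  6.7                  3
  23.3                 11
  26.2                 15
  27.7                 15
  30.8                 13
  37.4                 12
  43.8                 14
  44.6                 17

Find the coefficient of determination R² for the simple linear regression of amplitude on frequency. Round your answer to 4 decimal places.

n = 8, Σx = 240.5, Σy = 100, Σxy = 3305.5, Σx² = 8296.51, Σy² = 1378
Sxx = Σx² − (Σx)²/n = 8296.51 − 7230.03125 = 1066.47875
Sxy = Σxy − (Σx)(Σy)/n = 3305.5 − 3006.25 = 299.25
Syy = Σy² − (Σy)²/n = 1378 − 1250 = 128
R² = Sxy²/(Sxx·Syy) = (299.25)²/(1066.47875·128) = 0.656003

0.6560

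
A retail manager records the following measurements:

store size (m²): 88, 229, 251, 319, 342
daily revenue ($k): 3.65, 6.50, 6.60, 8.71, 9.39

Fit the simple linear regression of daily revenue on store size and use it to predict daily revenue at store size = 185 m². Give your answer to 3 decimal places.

5.611

n = 5, Σx = 1229, Σy = 34.85, Σxy = 9456.17, Σx² = 341911
Sxx = Σx² − (Σx)²/n = 341911 − 302088.2 = 39822.8
Sxy = Σxy − (Σx)(Σy)/n = 9456.17 − 8566.13 = 890.04
b = Sxy/Sxx = 890.04/39822.8 = 0.022350
a = ȳ − b·x̄ = 6.97 − 0.022350·245.8 = 1.476367
ŷ(185) = a + b·185 = 1.476367 + 0.022350·185 = 5.611119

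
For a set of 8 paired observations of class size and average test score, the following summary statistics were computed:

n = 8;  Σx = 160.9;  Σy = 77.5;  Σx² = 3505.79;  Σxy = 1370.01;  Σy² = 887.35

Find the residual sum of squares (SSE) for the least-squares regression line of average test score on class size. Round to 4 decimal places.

Sxx = Σx² − (Σx)²/n = 3505.79 − 3236.10125 = 269.68875
Sxy = Σxy − (Σx)(Σy)/n = 1370.01 − 1558.71875 = -188.70875
Syy = Σy² − (Σy)²/n = 887.35 − 750.78125 = 136.56875
b = Sxy/Sxx = -188.70875/269.68875 = -0.699728
SSE = Syy − b·Sxy = 136.56875 − (-0.699728)·(-188.70875) = 4.523968

4.5240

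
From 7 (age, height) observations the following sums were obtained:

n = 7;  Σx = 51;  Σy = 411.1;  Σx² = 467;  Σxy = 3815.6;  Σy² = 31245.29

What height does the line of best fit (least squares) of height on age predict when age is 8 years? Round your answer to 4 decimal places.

64.8696

Sxx = Σx² − (Σx)²/n = 467 − 371.571429 = 95.428571
Sxy = Σxy − (Σx)(Σy)/n = 3815.6 − 2995.157143 = 820.442857
b = Sxy/Sxx = 820.442857/95.428571 = 8.597455
a = ȳ − b·x̄ = 58.728571 − 8.597455·7.285714 = -3.910030
ŷ(8) = a + b·8 = -3.910030 + 8.597455·8 = 64.869611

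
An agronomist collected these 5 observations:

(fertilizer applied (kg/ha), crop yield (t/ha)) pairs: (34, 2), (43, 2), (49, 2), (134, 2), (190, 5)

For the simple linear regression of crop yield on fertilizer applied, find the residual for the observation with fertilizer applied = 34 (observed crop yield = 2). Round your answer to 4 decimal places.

0.2860

n = 5, Σx = 450, Σy = 13, Σxy = 1470, Σx² = 59462
Sxx = Σx² − (Σx)²/n = 59462 − 40500 = 18962
Sxy = Σxy − (Σx)(Σy)/n = 1470 − 1170 = 300
b = Sxy/Sxx = 300/18962 = 0.015821
a = ȳ − b·x̄ = 2.6 − 0.015821·90 = 1.176100
ŷ(34) = 1.176100 + 0.015821·34 = 1.714018
residual = y − ŷ = 2 − 1.714018 = 0.285982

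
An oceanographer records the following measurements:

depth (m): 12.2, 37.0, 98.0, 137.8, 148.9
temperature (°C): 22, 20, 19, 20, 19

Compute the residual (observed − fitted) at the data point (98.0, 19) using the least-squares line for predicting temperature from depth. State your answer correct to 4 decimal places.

-0.8293

n = 5, Σx = 433.9, Σy = 100, Σxy = 8455.5, Σx² = 52281.89
Sxx = Σx² − (Σx)²/n = 52281.89 − 37653.842 = 14628.048
Sxy = Σxy − (Σx)(Σy)/n = 8455.5 − 8678 = -222.5
b = Sxy/Sxx = -222.5/14628.048 = -0.015211
a = ȳ − b·x̄ = 20 − (-0.015211)·86.78 = 21.319968
ŷ(98.0) = 21.319968 + (-0.015211)·98 = 19.829338
residual = y − ŷ = 19 − 19.829338 = -0.829338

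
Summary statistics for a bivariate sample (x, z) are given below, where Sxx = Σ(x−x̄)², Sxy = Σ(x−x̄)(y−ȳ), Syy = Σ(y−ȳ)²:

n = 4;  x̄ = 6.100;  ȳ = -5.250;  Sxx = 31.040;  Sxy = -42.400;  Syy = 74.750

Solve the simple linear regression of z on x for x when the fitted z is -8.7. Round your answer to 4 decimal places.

8.6257

b = Sxy/Sxx = -42.4/31.04 = -1.365979
a = ȳ − b·x̄ = -5.25 − (-1.365979)·6.1 = 3.082474
Set a + b·x = -8.7: x = (-8.7 − 3.082474) / (-1.365979) = 8.625660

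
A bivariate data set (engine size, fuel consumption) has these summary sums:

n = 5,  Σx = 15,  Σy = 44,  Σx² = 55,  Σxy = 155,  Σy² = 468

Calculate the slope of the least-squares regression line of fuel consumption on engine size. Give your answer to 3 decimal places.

2.300

Sxx = Σx² − (Σx)²/n = 55 − 45 = 10
Sxy = Σxy − (Σx)(Σy)/n = 155 − 132 = 23
b = Sxy/Sxx = 23/10 = 2.3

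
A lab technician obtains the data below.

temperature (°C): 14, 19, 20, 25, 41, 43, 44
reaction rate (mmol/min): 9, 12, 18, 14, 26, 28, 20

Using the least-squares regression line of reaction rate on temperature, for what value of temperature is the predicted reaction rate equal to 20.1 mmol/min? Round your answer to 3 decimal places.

n = 7, Σx = 206, Σy = 127, Σxy = 4214, Σx² = 7048
Sxx = Σx² − (Σx)²/n = 7048 − 6062.285714 = 985.714286
Sxy = Σxy − (Σx)(Σy)/n = 4214 − 3737.428571 = 476.571429
b = Sxy/Sxx = 476.571429/985.714286 = 0.483478
a = ȳ − b·x̄ = 18.142857 − 0.483478·29.428571 = 3.914783
Set a + b·x = 20.1: x = (20.1 − 3.914783) / 0.483478 = 33.476619

33.477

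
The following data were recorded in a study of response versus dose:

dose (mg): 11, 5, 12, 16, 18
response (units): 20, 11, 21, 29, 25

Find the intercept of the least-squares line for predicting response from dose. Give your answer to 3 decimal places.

n = 5, Σx = 62, Σy = 106, Σxy = 1441, Σx² = 870
Sxx = Σx² − (Σx)²/n = 870 − 768.8 = 101.2
Sxy = Σxy − (Σx)(Σy)/n = 1441 − 1314.4 = 126.6
b = Sxy/Sxx = 126.6/101.2 = 1.250988
a = ȳ − b·x̄ = 21.2 − 1.250988·12.4 = 5.687747

5.688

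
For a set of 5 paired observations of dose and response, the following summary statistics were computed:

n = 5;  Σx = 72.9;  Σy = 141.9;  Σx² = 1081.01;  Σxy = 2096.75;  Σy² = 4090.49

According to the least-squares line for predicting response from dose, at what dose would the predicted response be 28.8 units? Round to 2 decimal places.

Sxx = Σx² − (Σx)²/n = 1081.01 − 1062.882 = 18.128
Sxy = Σxy − (Σx)(Σy)/n = 2096.75 − 2068.902 = 27.848
b = Sxy/Sxx = 27.848/18.128 = 1.536187
a = ȳ − b·x̄ = 28.38 − 1.536187·14.58 = 5.982392
Set a + b·x = 28.8: x = (28.8 − 5.982392) / 1.536187 = 14.853404

14.85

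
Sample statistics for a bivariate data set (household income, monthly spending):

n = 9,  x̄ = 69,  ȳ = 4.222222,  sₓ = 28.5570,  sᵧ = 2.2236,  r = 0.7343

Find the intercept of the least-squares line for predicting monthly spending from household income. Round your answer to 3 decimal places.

0.277

b = r · sᵧ/sₓ = 0.7343 · 2.2236/28.557 = 0.057177
a = ȳ − b·x̄ = 4.222222 − 0.057177·69 = 0.277043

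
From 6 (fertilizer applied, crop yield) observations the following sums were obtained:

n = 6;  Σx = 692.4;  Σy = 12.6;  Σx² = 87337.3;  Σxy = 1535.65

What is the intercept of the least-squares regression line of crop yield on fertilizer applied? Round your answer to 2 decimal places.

0.83

Sxx = Σx² − (Σx)²/n = 87337.3 − 79902.96 = 7434.34
Sxy = Σxy − (Σx)(Σy)/n = 1535.65 − 1454.04 = 81.61
b = Sxy/Sxx = 81.61/7434.34 = 0.010977
a = ȳ − b·x̄ = 2.1 − 0.010977·115.4 = 0.833204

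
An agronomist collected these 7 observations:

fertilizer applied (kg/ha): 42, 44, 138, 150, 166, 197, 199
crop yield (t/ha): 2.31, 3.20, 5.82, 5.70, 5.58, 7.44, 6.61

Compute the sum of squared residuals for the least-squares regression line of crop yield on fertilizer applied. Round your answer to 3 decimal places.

n = 7, Σx = 936, Σy = 36.66, Σxy = 5603.33, Σx² = 151210, Σy² = 212.1206
Sxx = Σx² − (Σx)²/n = 151210 − 125156.571429 = 26053.428571
Sxy = Σxy − (Σx)(Σy)/n = 5603.33 − 4901.965714 = 701.364286
Syy = Σy² − (Σy)²/n = 212.1206 − 191.993657 = 20.126943
b = Sxy/Sxx = 701.364286/26053.428571 = 0.026920
SSE = Syy − b·Sxy = 20.126943 − 0.026920·701.364286 = 1.246055

1.246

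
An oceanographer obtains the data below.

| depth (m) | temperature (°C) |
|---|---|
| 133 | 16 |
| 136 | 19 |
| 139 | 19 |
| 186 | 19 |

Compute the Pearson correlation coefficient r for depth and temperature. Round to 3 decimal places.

n = 4, Σx = 594, Σy = 73, Σxy = 10887, Σx² = 90102, Σy² = 1339
Sxx = Σx² − (Σx)²/n = 90102 − 88209 = 1893
Sxy = Σxy − (Σx)(Σy)/n = 10887 − 10840.5 = 46.5
Syy = Σy² − (Σy)²/n = 1339 − 1332.25 = 6.75
r = Sxy/√(Sxx·Syy) = 46.5/√(12777.75) = 46.5/113.038710 = 0.411364

0.411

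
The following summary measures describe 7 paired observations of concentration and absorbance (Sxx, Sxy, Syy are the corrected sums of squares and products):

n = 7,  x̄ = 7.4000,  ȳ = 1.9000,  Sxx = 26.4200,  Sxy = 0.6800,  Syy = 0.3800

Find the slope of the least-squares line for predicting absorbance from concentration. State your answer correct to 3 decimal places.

0.026

b = Sxy/Sxx = 0.68/26.42 = 0.025738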